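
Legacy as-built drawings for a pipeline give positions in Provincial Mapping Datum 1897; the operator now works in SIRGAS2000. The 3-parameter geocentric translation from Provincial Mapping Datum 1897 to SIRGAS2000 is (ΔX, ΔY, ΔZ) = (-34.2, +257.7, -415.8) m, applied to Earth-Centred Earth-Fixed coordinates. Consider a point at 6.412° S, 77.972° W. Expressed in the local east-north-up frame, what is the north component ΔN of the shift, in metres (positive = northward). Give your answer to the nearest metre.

At φ = -6.412°, λ = -77.972°: sin φ = -0.111677, cos φ = 0.993745, sin λ = -0.978046, cos λ = 0.208390.
ΔN = −sin φ cos λ·ΔX − sin φ sin λ·ΔY + cos φ·ΔZ = −(-0.111677)(0.208390)(-34.2) − (-0.111677)(-0.978046)(257.7) + (0.993745)(-415.8) = -442.14 m.

ΔN = -442 m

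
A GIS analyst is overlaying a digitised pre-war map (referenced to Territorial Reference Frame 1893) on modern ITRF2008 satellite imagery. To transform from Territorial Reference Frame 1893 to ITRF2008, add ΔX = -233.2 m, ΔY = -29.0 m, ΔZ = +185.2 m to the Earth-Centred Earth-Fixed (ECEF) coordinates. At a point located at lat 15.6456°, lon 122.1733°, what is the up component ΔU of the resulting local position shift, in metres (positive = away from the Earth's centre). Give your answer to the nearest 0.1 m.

ΔU = 145.9 m

The local up (radial) axis is (cos φ cos λ, cos φ sin λ, sin φ), giving ΔU = 119.574 − 23.637 + 49.946 = 145.88 m.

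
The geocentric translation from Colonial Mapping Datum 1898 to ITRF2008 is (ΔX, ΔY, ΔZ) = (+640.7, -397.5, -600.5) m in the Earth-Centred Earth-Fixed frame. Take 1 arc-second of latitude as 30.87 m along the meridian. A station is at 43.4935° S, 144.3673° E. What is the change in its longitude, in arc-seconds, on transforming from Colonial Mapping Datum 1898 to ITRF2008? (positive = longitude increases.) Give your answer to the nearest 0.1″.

sin φ = -0.688272, cos φ = 0.725452, sin λ = 0.582587, cos λ = -0.812768.
East component: ΔE = −sin λ·ΔX + cos λ·ΔY = −(0.582587)(640.7) + (-0.812768)(-397.5) = -50.19 m.
1° of latitude spans 3600 × 30.87 = 111132 m; at latitude φ, 1° of longitude spans that × cos φ = 80621.0 m, so Δλ = -50.19 / 80621.0 × 3600 = -2.241″.

Δλ = -2.2″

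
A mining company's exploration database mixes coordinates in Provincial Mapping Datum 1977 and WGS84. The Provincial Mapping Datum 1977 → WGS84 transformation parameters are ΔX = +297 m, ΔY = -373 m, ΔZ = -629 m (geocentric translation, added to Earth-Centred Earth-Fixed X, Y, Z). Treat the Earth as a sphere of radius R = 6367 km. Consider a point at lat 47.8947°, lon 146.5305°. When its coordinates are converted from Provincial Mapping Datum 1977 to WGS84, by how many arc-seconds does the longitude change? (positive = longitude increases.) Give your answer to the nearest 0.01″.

Δλ = 7.12″

sin φ = 0.741914, cos φ = 0.670495, sin λ = 0.551493, cos λ = -0.834180.
East component: ΔE = −sin λ·ΔX + cos λ·ΔY = −(0.551493)(297) + (-0.834180)(-373) = 147.36 m.
1° of latitude spans πR/180 = 111125 m; at latitude φ, 1° of longitude spans that × cos φ = 74508.9 m, so Δλ = 147.36 / 74508.9 × 3600 = 7.120″.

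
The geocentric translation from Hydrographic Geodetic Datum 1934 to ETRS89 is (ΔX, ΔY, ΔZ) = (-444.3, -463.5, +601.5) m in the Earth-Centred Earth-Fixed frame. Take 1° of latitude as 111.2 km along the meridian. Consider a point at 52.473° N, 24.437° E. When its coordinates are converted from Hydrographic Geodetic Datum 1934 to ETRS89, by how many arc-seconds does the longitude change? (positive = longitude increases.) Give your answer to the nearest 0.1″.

Δλ = -12.7″

sin φ = 0.793066, cos φ = 0.609135, sin λ = 0.413692, cos λ = 0.910417.
East component: ΔE = −sin λ·ΔX + cos λ·ΔY = −(0.413692)(-444.3) + (0.910417)(-463.5) = -238.17 m.
1° of latitude spans 111200 m; at latitude φ, 1° of longitude spans that × cos φ = 67735.8 m, so Δλ = -238.17 / 67735.8 × 3600 = -12.658″.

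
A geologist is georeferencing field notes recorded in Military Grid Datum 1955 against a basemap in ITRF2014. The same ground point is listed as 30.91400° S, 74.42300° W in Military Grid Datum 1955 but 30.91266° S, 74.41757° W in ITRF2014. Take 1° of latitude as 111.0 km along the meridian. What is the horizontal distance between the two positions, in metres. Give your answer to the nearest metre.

538 m

Δφ = -30.91266° − -30.91400° = +0.00134°; Δλ = -74.41757° − -74.42300° = +0.00543°.
ΔN = Δφ × 111000 = 148.7 m; ΔE = Δλ × 111000 × cos(-30.91400°) = +0.00543 × 111000 × 0.857939 = 517.1 m.
Distance = √(ΔE² + ΔN²) = √(517.1² + 148.7²) = 538.1 m.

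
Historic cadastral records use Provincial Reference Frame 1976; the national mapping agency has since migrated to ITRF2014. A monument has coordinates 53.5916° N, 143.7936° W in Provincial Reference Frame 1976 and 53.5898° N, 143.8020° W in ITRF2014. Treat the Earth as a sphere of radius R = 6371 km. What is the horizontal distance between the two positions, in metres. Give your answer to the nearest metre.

589 m

Δφ = 53.5898° − 53.5916° = -0.0018°; Δλ = -143.8020° − -143.7936° = -0.0084°.
1° along a meridian = πR/180 = 111195 m.
ΔN = Δφ × 111195 = -200.2 m; ΔE = Δλ × 111195 × cos(53.5916°) = -0.0084 × 111195 × 0.593537 = -554.4 m.
Distance = √(ΔE² + ΔN²) = √((-554.4)² + (-200.2)²) = 589.4 m.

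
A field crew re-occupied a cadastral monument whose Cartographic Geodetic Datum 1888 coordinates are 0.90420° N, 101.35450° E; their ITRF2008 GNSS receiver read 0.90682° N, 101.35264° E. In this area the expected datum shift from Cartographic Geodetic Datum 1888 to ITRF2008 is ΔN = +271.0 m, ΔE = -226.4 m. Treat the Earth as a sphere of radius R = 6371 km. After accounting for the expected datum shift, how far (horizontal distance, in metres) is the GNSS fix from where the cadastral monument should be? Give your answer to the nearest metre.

28 m

Observed coordinate differences: Δφ = +0.00262°, Δλ = -0.00186°.
Converting to metres (1° lat = 111195 m, cos φ = 0.999875): observed ΔN = 291.3 m, observed ΔE = -206.8 m.
Subtracting the expected shift leaves a residual of 291.3 − (271.0) = 20.3 m north and -206.8 − (-226.4) = 19.6 m east.
Residual distance = √(20.3² + 19.6²) = 28.2 m.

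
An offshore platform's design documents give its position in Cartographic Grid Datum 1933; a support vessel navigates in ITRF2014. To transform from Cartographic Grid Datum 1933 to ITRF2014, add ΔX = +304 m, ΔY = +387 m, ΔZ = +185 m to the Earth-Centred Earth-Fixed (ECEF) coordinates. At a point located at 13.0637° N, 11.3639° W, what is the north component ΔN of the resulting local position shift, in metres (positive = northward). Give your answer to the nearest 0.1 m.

At φ = 13.0637°, λ = -11.3639°: sin φ = 0.226034, cos φ = 0.974119, sin λ = -0.197040, cos λ = 0.980396.
ΔN = −sin φ cos λ·ΔX − sin φ sin λ·ΔY + cos φ·ΔZ = −(0.226034)(0.980396)(304) − (0.226034)(-0.197040)(387) + (0.974119)(185) = 130.08 m.

ΔN = 130.1 m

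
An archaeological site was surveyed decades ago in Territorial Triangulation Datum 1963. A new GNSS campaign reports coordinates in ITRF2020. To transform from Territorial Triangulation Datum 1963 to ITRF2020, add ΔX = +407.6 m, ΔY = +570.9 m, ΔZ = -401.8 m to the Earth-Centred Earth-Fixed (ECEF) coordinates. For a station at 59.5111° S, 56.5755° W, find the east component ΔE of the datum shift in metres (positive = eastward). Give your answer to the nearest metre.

The local east axis at (φ, λ) is (−sin λ, cos λ, 0), so ΔE = −sin(-56.5755°)·407.6 + cos(-56.5755°)·570.9 = 654.66 m.

ΔE = 655 m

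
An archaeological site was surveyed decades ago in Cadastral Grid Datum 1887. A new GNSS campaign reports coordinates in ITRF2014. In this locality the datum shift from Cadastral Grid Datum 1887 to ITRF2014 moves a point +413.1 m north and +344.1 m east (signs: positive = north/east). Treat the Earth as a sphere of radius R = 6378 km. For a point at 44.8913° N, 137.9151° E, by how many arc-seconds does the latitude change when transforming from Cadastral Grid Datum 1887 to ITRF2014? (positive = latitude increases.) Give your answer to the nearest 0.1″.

On a sphere of radius R, 1 rad of latitude = R, so Δφ = ΔN / R = 413.1 / 6378000 = 6.4770e-05 rad = 13.360″.

Δφ = 13.4″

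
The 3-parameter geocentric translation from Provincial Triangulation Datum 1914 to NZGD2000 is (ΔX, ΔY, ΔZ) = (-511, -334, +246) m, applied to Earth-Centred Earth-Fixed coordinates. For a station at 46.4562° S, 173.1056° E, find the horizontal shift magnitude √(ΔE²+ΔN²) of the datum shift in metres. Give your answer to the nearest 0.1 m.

642.3 m

At φ = -46.4562°, λ = 173.1056°: sin φ = -0.724848, cos φ = 0.688909, sin λ = 0.120040, cos λ = -0.992769.
ΔE = −sin λ·ΔX + cos λ·ΔY = −(0.120040)·(-511) + (-0.992769)·(-334) = 392.93 m.
ΔN = −sin φ cos λ·ΔX − sin φ sin λ·ΔY + cos φ·ΔZ = −(-0.724848)(-0.992769)(-511) − (-0.724848)(0.120040)(-334) + (0.688909)(246) = 508.13 m.
Horizontal magnitude = √(ΔE² + ΔN²) = √(392.93² + 508.13²) = 642.33 m.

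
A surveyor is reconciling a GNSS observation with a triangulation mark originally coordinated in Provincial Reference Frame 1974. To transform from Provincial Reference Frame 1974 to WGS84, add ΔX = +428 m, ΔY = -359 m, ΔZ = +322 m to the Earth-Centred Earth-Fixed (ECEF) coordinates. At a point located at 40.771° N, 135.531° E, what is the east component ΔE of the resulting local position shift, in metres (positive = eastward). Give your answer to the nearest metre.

ΔE = -44 m

The local east axis at (φ, λ) is (−sin λ, cos λ, 0), so ΔE = −sin(135.531°)·428 + cos(135.531°)·(-359) = -43.63 m.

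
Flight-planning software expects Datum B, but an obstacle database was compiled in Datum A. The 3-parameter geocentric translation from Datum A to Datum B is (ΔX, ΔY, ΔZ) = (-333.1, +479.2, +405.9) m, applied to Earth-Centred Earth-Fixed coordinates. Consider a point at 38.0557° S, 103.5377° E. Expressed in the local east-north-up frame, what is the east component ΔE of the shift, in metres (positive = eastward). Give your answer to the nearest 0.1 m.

ΔE = 211.7 m

At φ = -38.0557°, λ = 103.5377°: sin φ = -0.616427, cos φ = 0.787412, sin λ = 0.972216, cos λ = -0.234085.
ΔE = −sin λ·ΔX + cos λ·ΔY = −(0.972216)·(-333.1) + (-0.234085)·(479.2) = 211.67 m.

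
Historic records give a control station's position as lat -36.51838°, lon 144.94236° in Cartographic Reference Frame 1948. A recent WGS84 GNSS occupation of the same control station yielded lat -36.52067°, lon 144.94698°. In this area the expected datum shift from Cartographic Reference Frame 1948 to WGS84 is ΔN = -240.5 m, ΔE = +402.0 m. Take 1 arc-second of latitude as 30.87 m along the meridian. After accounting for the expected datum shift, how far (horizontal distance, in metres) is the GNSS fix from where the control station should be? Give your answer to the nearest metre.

Observed coordinate differences: Δφ = -0.00229°, Δλ = +0.00462°.
Converting to metres (1° lat = 111132 m, cos φ = 0.803666): observed ΔN = -254.5 m, observed ΔE = 412.6 m.
Subtracting the expected shift leaves a residual of -254.5 − (-240.5) = -14.0 m north and 412.6 − (402.0) = 10.6 m east.
Residual distance = √((-14.0)² + 10.6²) = 17.6 m.

18 m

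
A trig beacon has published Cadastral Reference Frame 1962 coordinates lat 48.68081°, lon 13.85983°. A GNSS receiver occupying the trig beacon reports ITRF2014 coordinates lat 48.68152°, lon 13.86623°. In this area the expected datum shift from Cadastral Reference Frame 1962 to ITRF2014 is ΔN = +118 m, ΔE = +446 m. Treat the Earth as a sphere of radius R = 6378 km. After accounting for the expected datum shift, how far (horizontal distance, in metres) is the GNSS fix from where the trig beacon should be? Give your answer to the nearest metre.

Observed coordinate differences: Δφ = +0.00071°, Δλ = +0.00640°.
Converting to metres (1° lat = 111317 m, cos φ = 0.660253): observed ΔN = 79.0 m, observed ΔE = 470.4 m.
Subtracting the expected shift leaves a residual of 79.0 − (118) = -39.0 m north and 470.4 − (446) = 24.4 m east.
Residual distance = √((-39.0)² + 24.4²) = 46.0 m.

46 m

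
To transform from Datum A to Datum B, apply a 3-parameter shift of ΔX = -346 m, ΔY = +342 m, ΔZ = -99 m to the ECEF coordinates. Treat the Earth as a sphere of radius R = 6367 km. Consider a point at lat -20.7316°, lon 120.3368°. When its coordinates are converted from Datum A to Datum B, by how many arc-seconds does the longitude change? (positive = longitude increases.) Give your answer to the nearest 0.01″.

sin φ = -0.353991, cos φ = 0.935249, sin λ = 0.863071, cos λ = -0.505082.
East component: ΔE = −sin λ·ΔX + cos λ·ΔY = −(0.863071)(-346) + (-0.505082)(342) = 125.88 m.
1° of latitude spans πR/180 = 111125 m; at latitude φ, 1° of longitude spans that × cos φ = 103929.6 m, so Δλ = 125.88 / 103929.6 × 3600 = 4.360″.

Δλ = 4.36″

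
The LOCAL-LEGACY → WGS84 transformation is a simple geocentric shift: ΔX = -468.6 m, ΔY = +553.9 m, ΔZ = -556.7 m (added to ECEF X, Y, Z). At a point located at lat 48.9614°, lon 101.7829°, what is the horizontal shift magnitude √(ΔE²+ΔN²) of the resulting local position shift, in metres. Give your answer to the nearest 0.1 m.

914.5 m

The local east axis at (φ, λ) is (−sin λ, cos λ, 0), so ΔE = −sin(101.7829°)·(-468.6) + cos(101.7829°)·553.9 = 345.62 m.
The local north axis is (−sin φ cos λ, −sin φ sin λ, cos φ), giving ΔN = -72.176 − 408.985 − 365.511 = -846.67 m.
Horizontal magnitude = √(ΔE² + ΔN²) = √(345.62² + (-846.67)²) = 914.50 m.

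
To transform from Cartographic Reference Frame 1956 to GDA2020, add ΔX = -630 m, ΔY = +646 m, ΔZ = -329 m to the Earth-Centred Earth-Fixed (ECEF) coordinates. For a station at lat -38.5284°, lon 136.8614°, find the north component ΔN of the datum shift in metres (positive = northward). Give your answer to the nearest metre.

ΔN = 304 m

The local north axis is (−sin φ cos λ, −sin φ sin λ, cos φ), giving ΔN = 286.356 + 275.144 − 257.377 = 304.12 m.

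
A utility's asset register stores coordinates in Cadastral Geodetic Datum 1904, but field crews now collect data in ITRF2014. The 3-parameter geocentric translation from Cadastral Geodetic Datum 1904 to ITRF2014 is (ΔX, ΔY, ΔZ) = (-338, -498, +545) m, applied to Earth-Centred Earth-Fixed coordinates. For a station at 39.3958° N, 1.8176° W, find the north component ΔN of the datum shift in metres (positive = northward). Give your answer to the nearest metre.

The local north axis is (−sin φ cos λ, −sin φ sin λ, cos φ), giving ΔN = 214.412 − 10.025 + 421.165 = 625.55 m.

ΔN = 626 m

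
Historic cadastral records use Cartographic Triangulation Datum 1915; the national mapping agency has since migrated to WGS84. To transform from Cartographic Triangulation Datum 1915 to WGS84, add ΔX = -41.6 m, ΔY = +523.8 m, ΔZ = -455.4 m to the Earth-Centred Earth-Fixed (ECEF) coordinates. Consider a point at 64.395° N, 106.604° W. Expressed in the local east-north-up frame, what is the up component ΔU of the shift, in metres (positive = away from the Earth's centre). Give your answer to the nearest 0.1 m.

ΔU = -622.5 m

At φ = 64.395°, λ = -106.604°: sin φ = 0.901795, cos φ = 0.432164, sin λ = -0.958303, cos λ = -0.285755.
ΔU = cos φ cos λ·ΔX + cos φ sin λ·ΔY + sin φ·ΔZ = (0.432164)(-0.285755)(-41.6) + (0.432164)(-0.958303)(523.8) + (0.901795)(-455.4) = -622.47 m.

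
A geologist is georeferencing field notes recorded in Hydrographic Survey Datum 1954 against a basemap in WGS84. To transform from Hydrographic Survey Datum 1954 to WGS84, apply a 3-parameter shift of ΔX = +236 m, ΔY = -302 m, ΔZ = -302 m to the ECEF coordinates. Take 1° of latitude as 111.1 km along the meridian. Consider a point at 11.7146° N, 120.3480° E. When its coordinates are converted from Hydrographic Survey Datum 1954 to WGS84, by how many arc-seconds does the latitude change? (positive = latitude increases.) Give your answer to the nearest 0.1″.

Δφ = -7.1″

sin φ = 0.203037, cos φ = 0.979171, sin λ = 0.862973, cos λ = -0.505251.
North component: ΔN = −sin φ cos λ·ΔX − sin φ sin λ·ΔY + cos φ·ΔZ = −(0.203037)(-0.505251)(236) − (0.203037)(0.862973)(-302) + (0.979171)(-302) = -218.58 m.
1° of latitude spans 111100 m, so Δφ = -218.58 / 111100 × 3600 = -7.083″.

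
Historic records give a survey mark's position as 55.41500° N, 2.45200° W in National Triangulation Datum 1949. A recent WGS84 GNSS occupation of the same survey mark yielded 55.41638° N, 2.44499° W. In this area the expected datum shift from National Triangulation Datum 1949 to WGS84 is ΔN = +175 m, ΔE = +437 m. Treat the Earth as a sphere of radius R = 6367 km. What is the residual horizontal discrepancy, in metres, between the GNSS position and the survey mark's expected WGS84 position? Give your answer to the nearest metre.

Observed coordinate differences: Δφ = +0.00138°, Δλ = +0.00701°.
Converting to metres (1° lat = 111125 m, cos φ = 0.567628): observed ΔN = 153.4 m, observed ΔE = 442.2 m.
Subtracting the expected shift leaves a residual of 153.4 − (175) = -21.6 m north and 442.2 − (437) = 5.2 m east.
Residual distance = √((-21.6)² + 5.2²) = 22.3 m.

22 m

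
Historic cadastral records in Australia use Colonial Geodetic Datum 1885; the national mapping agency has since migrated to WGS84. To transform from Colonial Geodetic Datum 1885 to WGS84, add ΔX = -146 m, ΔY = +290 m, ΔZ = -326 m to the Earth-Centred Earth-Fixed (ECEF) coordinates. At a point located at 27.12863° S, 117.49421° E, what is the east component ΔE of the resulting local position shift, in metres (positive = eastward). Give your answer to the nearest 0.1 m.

ΔE = -4.4 m

The local east axis at (φ, λ) is (−sin λ, cos λ, 0), so ΔE = −sin(117.49421°)·(-146) + cos(117.49421°)·290 = -4.37 m.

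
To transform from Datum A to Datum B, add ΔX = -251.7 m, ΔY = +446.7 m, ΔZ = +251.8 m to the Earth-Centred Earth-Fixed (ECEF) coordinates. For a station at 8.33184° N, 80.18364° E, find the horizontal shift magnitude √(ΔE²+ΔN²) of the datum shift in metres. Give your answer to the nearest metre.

The local east axis at (φ, λ) is (−sin λ, cos λ, 0), so ΔE = −sin(80.18364°)·(-251.7) + cos(80.18364°)·446.7 = 324.17 m.
The local north axis is (−sin φ cos λ, −sin φ sin λ, cos φ), giving ΔN = 6.218 − 63.782 + 249.142 = 191.58 m.
Horizontal magnitude = √(ΔE² + ΔN²) = √(324.17² + 191.58²) = 376.55 m.

377 m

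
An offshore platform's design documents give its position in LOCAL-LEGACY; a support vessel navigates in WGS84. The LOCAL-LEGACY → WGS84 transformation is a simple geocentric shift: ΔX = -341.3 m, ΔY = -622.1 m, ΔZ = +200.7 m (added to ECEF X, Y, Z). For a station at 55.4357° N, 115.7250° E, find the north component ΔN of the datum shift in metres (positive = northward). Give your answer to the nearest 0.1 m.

ΔN = 453.4 m

The local north axis is (−sin φ cos λ, −sin φ sin λ, cos φ), giving ΔN = -121.993 + 461.519 + 113.863 = 453.39 m.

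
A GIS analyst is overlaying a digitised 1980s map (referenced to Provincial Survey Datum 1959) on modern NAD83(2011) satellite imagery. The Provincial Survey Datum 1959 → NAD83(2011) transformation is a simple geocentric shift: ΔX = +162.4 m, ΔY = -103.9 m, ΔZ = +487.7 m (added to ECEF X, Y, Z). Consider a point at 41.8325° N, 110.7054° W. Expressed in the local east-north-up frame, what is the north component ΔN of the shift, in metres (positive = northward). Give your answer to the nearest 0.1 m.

The local north axis is (−sin φ cos λ, −sin φ sin λ, cos φ), giving ΔN = 38.296 − 64.821 + 363.384 = 336.86 m.

ΔN = 336.9 m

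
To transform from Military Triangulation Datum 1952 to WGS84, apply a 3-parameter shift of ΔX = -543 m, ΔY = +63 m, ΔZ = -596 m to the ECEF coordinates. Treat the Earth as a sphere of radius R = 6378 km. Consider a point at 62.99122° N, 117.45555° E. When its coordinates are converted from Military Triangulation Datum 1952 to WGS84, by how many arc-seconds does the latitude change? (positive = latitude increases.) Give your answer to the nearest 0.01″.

sin φ = 0.890937, cos φ = 0.454127, sin λ = 0.887369, cos λ = -0.461060.
North component: ΔN = −sin φ cos λ·ΔX − sin φ sin λ·ΔY + cos φ·ΔZ = −(0.890937)(-0.461060)(-543) − (0.890937)(0.887369)(63) + (0.454127)(-596) = -543.52 m.
1° of latitude spans πR/180 = 111317 m, so Δφ = -543.52 / 111317 × 3600 = -17.577″.

Δφ = -17.58″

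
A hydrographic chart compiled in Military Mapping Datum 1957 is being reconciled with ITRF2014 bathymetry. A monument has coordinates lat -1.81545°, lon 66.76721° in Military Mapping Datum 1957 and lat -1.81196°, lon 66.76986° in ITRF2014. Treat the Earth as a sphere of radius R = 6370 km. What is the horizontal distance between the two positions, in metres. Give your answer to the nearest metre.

Δφ = -1.81196° − -1.81545° = +0.00349°; Δλ = 66.76986° − 66.76721° = +0.00265°.
1° along a meridian = πR/180 = 111177 m.
ΔN = Δφ × 111177 = 388.0 m; ΔE = Δλ × 111177 × cos(-1.81545°) = +0.00265 × 111177 × 0.999498 = 294.5 m.
Distance = √(ΔE² + ΔN²) = √(294.5² + 388.0²) = 487.1 m.

487 m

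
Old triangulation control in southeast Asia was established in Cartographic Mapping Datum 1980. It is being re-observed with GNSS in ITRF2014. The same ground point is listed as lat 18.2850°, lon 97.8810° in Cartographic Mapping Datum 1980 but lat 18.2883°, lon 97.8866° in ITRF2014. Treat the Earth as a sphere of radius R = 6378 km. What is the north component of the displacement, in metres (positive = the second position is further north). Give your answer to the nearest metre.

ΔN = 367 m

Δφ = 18.2883° − 18.2850° = +0.0033°; Δλ = 97.8866° − 97.8810° = +0.0056°.
1° along a meridian = πR/180 = 111317 m.
ΔN = Δφ × 111317 = 367.3 m; ΔE = Δλ × 111317 × cos(18.2850°) = +0.0056 × 111317 × 0.949508 = 591.9 m.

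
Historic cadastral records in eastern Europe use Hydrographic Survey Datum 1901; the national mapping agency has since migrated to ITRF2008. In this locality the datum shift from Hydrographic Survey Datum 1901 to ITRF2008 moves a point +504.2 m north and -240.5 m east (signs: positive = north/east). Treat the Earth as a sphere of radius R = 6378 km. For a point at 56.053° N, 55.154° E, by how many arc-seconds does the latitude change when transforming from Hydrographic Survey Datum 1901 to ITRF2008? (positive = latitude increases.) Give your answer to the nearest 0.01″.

On a sphere of radius R, 1 rad of latitude = R, so Δφ = ΔN / R = 504.2 / 6378000 = 7.9053e-05 rad = 16.306″.

Δφ = 16.31″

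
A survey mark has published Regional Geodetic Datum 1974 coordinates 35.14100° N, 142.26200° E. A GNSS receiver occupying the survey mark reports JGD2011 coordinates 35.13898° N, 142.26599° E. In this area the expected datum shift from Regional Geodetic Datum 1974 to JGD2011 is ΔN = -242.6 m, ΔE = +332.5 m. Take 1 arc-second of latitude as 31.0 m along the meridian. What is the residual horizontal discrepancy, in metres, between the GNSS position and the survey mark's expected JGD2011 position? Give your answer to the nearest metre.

36 m

Observed coordinate differences: Δφ = -0.00202°, Δλ = +0.00399°.
Converting to metres (1° lat = 111600 m, cos φ = 0.817738): observed ΔN = -225.4 m, observed ΔE = 364.1 m.
Subtracting the expected shift leaves a residual of -225.4 − (-242.6) = 17.2 m north and 364.1 − (332.5) = 31.6 m east.
Residual distance = √(17.2² + 31.6²) = 36.0 m.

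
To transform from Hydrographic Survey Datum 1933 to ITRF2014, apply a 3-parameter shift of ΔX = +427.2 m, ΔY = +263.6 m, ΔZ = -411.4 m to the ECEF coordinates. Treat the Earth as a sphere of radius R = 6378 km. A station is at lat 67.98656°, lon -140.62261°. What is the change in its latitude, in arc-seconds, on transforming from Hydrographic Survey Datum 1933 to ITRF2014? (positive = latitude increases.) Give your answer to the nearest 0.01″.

Δφ = 9.93″

sin φ = 0.927096, cos φ = 0.374824, sin λ = -0.634426, cos λ = -0.772984.
North component: ΔN = −sin φ cos λ·ΔX − sin φ sin λ·ΔY + cos φ·ΔZ = −(0.927096)(-0.772984)(427.2) − (0.927096)(-0.634426)(263.6) + (0.374824)(-411.4) = 306.98 m.
1° of latitude spans πR/180 = 111317 m, so Δφ = 306.98 / 111317 × 3600 = 9.928″.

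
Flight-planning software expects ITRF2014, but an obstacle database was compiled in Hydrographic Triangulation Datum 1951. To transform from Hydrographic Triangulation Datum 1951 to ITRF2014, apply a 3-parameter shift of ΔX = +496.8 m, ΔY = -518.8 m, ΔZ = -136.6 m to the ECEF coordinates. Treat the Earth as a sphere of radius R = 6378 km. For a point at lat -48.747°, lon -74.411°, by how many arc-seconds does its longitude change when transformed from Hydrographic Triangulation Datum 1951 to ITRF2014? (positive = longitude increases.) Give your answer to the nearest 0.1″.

sin φ = -0.751805, cos φ = 0.659385, sin λ = -0.963214, cos λ = 0.268735.
East component: ΔE = −sin λ·ΔX + cos λ·ΔY = −(-0.963214)(496.8) + (0.268735)(-518.8) = 339.11 m.
1° of latitude spans πR/180 = 111317 m; at latitude φ, 1° of longitude spans that × cos φ = 73400.8 m, so Δλ = 339.11 / 73400.8 × 3600 = 16.632″.

Δλ = 16.6″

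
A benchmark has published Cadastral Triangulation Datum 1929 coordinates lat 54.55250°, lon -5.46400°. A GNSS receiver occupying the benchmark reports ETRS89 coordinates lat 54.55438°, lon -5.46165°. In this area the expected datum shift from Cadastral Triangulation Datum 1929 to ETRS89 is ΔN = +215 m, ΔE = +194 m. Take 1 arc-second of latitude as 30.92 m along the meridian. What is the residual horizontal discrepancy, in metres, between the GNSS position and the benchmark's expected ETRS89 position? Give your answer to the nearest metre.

Observed coordinate differences: Δφ = +0.00188°, Δλ = +0.00235°.
Converting to metres (1° lat = 111312 m, cos φ = 0.579957): observed ΔN = 209.3 m, observed ΔE = 151.7 m.
Subtracting the expected shift leaves a residual of 209.3 − (215) = -5.7 m north and 151.7 − (194) = -42.3 m east.
Residual distance = √((-5.7)² + (-42.3)²) = 42.7 m.

43 m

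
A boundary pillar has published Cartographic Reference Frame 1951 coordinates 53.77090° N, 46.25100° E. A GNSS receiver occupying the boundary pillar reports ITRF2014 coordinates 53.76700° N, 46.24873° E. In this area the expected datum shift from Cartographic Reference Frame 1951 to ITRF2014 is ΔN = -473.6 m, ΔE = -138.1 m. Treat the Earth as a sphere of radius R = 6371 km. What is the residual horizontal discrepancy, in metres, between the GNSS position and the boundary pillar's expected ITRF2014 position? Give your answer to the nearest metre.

Observed coordinate differences: Δφ = -0.00390°, Δλ = -0.00227°.
Converting to metres (1° lat = 111195 m, cos φ = 0.591015): observed ΔN = -433.7 m, observed ΔE = -149.2 m.
Subtracting the expected shift leaves a residual of -433.7 − (-473.6) = 39.9 m north and -149.2 − (-138.1) = -11.1 m east.
Residual distance = √(39.9² + (-11.1)²) = 41.4 m.

41 m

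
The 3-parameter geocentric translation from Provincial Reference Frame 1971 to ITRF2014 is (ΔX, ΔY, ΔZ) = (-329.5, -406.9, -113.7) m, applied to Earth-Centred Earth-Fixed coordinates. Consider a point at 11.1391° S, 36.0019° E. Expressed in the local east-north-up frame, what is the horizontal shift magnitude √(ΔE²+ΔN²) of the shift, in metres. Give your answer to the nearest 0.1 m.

249.3 m

The local east axis at (φ, λ) is (−sin λ, cos λ, 0), so ΔE = −sin(36.0019°)·(-329.5) + cos(36.0019°)·(-406.9) = -135.50 m.
The local north axis is (−sin φ cos λ, −sin φ sin λ, cos φ), giving ΔN = -51.498 − 46.208 − 111.558 = -209.26 m.
Horizontal magnitude = √(ΔE² + ΔN²) = √((-135.50)² + (-209.26)²) = 249.30 m.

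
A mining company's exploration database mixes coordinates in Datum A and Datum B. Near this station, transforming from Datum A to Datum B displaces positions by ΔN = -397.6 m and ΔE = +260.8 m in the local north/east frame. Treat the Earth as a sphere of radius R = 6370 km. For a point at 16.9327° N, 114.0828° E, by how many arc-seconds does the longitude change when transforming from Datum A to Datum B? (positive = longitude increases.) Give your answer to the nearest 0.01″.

At latitude 16.9327°, cos φ = 0.956648.
One radian of longitude at latitude φ spans R cos φ, so Δλ = ΔE / (R cos φ) = 260.8 / (6370000 × 0.956648) = 4.2797e-05 rad = 8.828″.

Δλ = 8.83″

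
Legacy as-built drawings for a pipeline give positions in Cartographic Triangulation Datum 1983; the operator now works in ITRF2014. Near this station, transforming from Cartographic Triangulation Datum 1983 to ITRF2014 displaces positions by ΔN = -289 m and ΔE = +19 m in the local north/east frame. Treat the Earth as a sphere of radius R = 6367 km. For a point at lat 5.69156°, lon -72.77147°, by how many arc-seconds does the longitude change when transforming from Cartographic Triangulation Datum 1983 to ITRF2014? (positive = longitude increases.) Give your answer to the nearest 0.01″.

Δλ = 0.62″

At latitude 5.69156°, cos φ = 0.995070.
One radian of longitude at latitude φ spans R cos φ, so Δλ = ΔE / (R cos φ) = 19.0 / (6367000 × 0.995070) = 2.9989e-06 rad = 0.619″.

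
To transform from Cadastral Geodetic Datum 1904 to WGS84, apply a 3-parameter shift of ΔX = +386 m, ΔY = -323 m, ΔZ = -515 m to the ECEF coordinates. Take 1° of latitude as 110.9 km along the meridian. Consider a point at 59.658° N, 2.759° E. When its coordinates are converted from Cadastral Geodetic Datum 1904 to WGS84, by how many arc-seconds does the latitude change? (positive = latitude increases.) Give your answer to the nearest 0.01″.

Δφ = -18.81″

sin φ = 0.863025, cos φ = 0.505160, sin λ = 0.048135, cos λ = 0.998841.
North component: ΔN = −sin φ cos λ·ΔX − sin φ sin λ·ΔY + cos φ·ΔZ = −(0.863025)(0.998841)(386) − (0.863025)(0.048135)(-323) + (0.505160)(-515) = -579.48 m.
1° of latitude spans 110900 m, so Δφ = -579.48 / 110900 × 3600 = -18.811″.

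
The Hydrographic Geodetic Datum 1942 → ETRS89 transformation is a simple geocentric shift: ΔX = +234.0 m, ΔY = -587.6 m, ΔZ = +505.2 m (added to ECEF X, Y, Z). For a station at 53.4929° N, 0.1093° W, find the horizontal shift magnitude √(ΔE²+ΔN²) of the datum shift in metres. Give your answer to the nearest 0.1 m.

At φ = 53.4929°, λ = -0.1093°: sin φ = 0.803783, cos φ = 0.594922, sin λ = -0.001908, cos λ = 0.999998.
ΔE = −sin λ·ΔX + cos λ·ΔY = −(-0.001908)·(234.0) + (0.999998)·(-587.6) = -587.15 m.
ΔN = −sin φ cos λ·ΔX − sin φ sin λ·ΔY + cos φ·ΔZ = −(0.803783)(0.999998)(234.0) − (0.803783)(-0.001908)(-587.6) + (0.594922)(505.2) = 111.57 m.
Horizontal magnitude = √(ΔE² + ΔN²) = √((-587.15)² + 111.57²) = 597.66 m.

597.7 m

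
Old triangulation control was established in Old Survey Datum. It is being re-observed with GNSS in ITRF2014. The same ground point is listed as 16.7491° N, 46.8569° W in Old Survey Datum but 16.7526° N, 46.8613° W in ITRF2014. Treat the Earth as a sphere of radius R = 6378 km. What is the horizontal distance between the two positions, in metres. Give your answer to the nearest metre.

610 m

Δφ = 16.7526° − 16.7491° = +0.0035°; Δλ = -46.8613° − -46.8569° = -0.0044°.
1° along a meridian = πR/180 = 111317 m.
ΔN = Δφ × 111317 = 389.6 m; ΔE = Δλ × 111317 × cos(16.7491°) = -0.0044 × 111317 × 0.957576 = -469.0 m.
Distance = √(ΔE² + ΔN²) = √((-469.0)² + 389.6²) = 609.7 m.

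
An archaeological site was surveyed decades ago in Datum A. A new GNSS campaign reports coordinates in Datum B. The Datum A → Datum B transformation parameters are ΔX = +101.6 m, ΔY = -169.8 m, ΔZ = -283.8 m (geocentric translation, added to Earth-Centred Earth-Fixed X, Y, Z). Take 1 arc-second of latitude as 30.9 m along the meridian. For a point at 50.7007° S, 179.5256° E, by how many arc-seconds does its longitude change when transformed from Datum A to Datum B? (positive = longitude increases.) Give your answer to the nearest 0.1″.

sin φ = -0.773848, cos φ = 0.633371, sin λ = 0.008280, cos λ = -0.999966.
East component: ΔE = −sin λ·ΔX + cos λ·ΔY = −(0.008280)(101.6) + (-0.999966)(-169.8) = 168.95 m.
1° of latitude spans 3600 × 30.90 = 111240 m; at latitude φ, 1° of longitude spans that × cos φ = 70456.2 m, so Δλ = 168.95 / 70456.2 × 3600 = 8.633″.

Δλ = 8.6″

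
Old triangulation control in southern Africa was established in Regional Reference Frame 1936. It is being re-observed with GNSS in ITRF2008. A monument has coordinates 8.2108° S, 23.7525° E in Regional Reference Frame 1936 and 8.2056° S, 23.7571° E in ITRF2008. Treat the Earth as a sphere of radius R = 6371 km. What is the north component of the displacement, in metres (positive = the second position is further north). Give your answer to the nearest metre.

ΔN = 578 m

Δφ = -8.2056° − -8.2108° = +0.0052°; Δλ = 23.7571° − 23.7525° = +0.0046°.
1° along a meridian = πR/180 = 111195 m.
ΔN = Δφ × 111195 = 578.2 m; ΔE = Δλ × 111195 × cos(-8.2108°) = +0.0046 × 111195 × 0.989749 = 506.3 m.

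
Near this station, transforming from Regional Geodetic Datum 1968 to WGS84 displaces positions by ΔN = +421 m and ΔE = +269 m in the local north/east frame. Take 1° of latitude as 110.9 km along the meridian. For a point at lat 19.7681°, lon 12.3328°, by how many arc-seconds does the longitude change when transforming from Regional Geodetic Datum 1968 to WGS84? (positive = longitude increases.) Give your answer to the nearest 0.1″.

At latitude 19.7681°, cos φ = 0.941069.
1° of longitude at this latitude = 110.9 × cos φ = 104.36 km, so Δλ = 269.0 / 104364.6 = 0.0025775° = 9.279″.

Δλ = 9.3″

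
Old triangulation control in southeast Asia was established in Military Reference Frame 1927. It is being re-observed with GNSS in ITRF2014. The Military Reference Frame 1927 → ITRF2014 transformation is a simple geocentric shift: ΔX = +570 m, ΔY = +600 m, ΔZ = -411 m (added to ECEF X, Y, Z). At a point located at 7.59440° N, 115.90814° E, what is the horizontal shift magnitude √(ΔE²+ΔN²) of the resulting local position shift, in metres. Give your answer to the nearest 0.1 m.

894.0 m

The local east axis at (φ, λ) is (−sin λ, cos λ, 0), so ΔE = −sin(115.90814°)·570 + cos(115.90814°)·600 = -774.87 m.
The local north axis is (−sin φ cos λ, −sin φ sin λ, cos φ), giving ΔN = 32.914 − 71.326 − 407.395 = -445.81 m.
Horizontal magnitude = √(ΔE² + ΔN²) = √((-774.87)² + (-445.81)²) = 893.96 m.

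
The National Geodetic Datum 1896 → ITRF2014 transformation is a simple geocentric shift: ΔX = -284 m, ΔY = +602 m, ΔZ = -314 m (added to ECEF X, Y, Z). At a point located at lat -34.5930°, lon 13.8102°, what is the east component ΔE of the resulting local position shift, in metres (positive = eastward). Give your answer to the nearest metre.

At φ = -34.5930°, λ = 13.8102°: sin φ = -0.567743, cos φ = 0.823206, sin λ = 0.238706, cos λ = 0.971092.
ΔE = −sin λ·ΔX + cos λ·ΔY = −(0.238706)·(-284) + (0.971092)·(602) = 652.39 m.

ΔE = 652 m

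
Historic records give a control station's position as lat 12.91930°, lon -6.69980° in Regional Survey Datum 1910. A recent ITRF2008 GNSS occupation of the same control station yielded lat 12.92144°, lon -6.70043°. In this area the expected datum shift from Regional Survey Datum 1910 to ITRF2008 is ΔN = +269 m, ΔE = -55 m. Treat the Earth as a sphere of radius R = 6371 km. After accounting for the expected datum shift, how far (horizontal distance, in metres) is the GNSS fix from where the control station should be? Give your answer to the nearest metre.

34 m

Observed coordinate differences: Δφ = +0.00214°, Δλ = -0.00063°.
Converting to metres (1° lat = 111195 m, cos φ = 0.974686): observed ΔN = 238.0 m, observed ΔE = -68.3 m.
Subtracting the expected shift leaves a residual of 238.0 − (269) = -31.0 m north and -68.3 − (-55) = -13.3 m east.
Residual distance = √((-31.0)² + (-13.3)²) = 33.8 m.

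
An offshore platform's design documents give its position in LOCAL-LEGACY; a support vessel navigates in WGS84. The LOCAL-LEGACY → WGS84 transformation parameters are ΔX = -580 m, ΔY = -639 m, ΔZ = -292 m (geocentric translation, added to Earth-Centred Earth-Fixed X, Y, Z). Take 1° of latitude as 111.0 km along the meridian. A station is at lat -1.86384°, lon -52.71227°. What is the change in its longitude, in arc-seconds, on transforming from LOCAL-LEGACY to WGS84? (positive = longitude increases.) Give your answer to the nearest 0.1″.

sin φ = -0.032524, cos φ = 0.999471, sin λ = -0.795603, cos λ = 0.605818.
East component: ΔE = −sin λ·ΔX + cos λ·ΔY = −(-0.795603)(-580) + (0.605818)(-639) = -848.57 m.
1° of latitude spans 111000 m; at latitude φ, 1° of longitude spans that × cos φ = 110941.3 m, so Δλ = -848.57 / 110941.3 × 3600 = -27.536″.

Δλ = -27.5″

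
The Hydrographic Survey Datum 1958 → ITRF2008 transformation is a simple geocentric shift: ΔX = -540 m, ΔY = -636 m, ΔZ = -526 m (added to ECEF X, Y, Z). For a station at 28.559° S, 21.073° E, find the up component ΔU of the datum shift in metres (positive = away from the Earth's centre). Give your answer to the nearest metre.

At φ = -28.559°, λ = 21.073°: sin φ = -0.478063, cos φ = 0.878325, sin λ = 0.359557, cos λ = 0.933123.
ΔU = cos φ cos λ·ΔX + cos φ sin λ·ΔY + sin φ·ΔZ = (0.878325)(0.933123)(-540) + (0.878325)(0.359557)(-636) + (-0.478063)(-526) = -391.97 m.

ΔU = -392 m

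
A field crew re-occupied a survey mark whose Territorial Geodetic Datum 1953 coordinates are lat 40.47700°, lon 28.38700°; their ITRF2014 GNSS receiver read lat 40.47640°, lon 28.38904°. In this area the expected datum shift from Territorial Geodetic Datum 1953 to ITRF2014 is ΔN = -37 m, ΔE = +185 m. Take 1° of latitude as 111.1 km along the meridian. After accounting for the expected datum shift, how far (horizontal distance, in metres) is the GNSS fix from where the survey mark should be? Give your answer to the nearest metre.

Observed coordinate differences: Δφ = -0.00060°, Δλ = +0.00204°.
Converting to metres (1° lat = 111100 m, cos φ = 0.760667): observed ΔN = -66.7 m, observed ΔE = 172.4 m.
Subtracting the expected shift leaves a residual of -66.7 − (-37) = -29.7 m north and 172.4 − (185) = -12.6 m east.
Residual distance = √((-29.7)² + (-12.6)²) = 32.2 m.

32 m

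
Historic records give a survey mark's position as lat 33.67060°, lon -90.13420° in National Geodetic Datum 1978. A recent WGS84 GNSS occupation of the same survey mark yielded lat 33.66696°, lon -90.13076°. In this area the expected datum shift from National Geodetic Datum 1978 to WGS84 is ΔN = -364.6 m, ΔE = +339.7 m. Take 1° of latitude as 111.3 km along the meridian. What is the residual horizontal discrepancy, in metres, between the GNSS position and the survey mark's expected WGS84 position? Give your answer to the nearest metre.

46 m

Observed coordinate differences: Δφ = -0.00364°, Δλ = +0.00344°.
Converting to metres (1° lat = 111300 m, cos φ = 0.832239): observed ΔN = -405.1 m, observed ΔE = 318.6 m.
Subtracting the expected shift leaves a residual of -405.1 − (-364.6) = -40.5 m north and 318.6 − (339.7) = -21.1 m east.
Residual distance = √((-40.5)² + (-21.1)²) = 45.7 m.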